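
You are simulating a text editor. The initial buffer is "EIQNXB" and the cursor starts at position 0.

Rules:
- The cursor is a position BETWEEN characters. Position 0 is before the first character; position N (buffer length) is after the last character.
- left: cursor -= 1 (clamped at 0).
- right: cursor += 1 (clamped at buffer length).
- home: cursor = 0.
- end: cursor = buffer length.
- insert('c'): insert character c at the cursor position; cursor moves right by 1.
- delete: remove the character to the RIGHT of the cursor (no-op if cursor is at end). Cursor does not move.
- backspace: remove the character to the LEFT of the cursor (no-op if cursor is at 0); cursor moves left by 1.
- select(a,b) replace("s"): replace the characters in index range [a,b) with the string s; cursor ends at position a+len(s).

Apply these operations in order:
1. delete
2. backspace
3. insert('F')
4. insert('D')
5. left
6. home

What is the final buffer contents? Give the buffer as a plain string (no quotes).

After op 1 (delete): buf='IQNXB' cursor=0
After op 2 (backspace): buf='IQNXB' cursor=0
After op 3 (insert('F')): buf='FIQNXB' cursor=1
After op 4 (insert('D')): buf='FDIQNXB' cursor=2
After op 5 (left): buf='FDIQNXB' cursor=1
After op 6 (home): buf='FDIQNXB' cursor=0

Answer: FDIQNXB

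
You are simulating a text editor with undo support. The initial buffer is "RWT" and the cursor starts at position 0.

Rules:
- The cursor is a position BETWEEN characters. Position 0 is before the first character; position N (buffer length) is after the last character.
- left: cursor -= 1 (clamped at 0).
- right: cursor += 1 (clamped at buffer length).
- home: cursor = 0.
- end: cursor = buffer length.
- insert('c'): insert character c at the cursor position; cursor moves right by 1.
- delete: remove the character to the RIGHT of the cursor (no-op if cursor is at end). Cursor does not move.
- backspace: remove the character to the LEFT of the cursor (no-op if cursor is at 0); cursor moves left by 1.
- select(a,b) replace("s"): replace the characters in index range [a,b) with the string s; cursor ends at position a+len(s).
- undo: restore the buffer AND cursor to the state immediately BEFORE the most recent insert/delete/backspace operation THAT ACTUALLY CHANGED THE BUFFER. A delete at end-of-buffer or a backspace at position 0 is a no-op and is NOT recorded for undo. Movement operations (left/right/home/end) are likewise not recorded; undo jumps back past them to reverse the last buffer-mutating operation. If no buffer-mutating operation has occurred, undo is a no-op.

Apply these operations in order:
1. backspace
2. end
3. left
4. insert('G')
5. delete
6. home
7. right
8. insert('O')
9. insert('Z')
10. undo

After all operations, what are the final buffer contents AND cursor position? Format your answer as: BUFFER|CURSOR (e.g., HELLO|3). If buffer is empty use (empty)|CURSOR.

After op 1 (backspace): buf='RWT' cursor=0
After op 2 (end): buf='RWT' cursor=3
After op 3 (left): buf='RWT' cursor=2
After op 4 (insert('G')): buf='RWGT' cursor=3
After op 5 (delete): buf='RWG' cursor=3
After op 6 (home): buf='RWG' cursor=0
After op 7 (right): buf='RWG' cursor=1
After op 8 (insert('O')): buf='ROWG' cursor=2
After op 9 (insert('Z')): buf='ROZWG' cursor=3
After op 10 (undo): buf='ROWG' cursor=2

Answer: ROWG|2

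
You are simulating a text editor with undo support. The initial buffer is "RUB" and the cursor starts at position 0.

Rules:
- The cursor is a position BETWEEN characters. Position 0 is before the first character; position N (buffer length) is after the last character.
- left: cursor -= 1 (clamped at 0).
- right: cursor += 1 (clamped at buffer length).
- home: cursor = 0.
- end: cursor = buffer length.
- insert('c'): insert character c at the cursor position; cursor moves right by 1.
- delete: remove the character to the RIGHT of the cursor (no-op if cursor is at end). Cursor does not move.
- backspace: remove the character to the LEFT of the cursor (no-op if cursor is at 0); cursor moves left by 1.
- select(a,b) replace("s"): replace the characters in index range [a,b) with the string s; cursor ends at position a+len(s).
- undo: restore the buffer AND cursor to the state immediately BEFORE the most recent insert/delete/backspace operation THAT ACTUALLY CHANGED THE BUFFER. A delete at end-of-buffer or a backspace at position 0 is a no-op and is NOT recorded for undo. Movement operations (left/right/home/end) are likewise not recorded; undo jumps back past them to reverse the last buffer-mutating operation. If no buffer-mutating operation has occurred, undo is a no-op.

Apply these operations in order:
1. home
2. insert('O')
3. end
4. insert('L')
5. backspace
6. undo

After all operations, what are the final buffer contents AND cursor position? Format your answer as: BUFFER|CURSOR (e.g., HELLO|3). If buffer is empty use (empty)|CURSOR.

Answer: ORUBL|5

Derivation:
After op 1 (home): buf='RUB' cursor=0
After op 2 (insert('O')): buf='ORUB' cursor=1
After op 3 (end): buf='ORUB' cursor=4
After op 4 (insert('L')): buf='ORUBL' cursor=5
After op 5 (backspace): buf='ORUB' cursor=4
After op 6 (undo): buf='ORUBL' cursor=5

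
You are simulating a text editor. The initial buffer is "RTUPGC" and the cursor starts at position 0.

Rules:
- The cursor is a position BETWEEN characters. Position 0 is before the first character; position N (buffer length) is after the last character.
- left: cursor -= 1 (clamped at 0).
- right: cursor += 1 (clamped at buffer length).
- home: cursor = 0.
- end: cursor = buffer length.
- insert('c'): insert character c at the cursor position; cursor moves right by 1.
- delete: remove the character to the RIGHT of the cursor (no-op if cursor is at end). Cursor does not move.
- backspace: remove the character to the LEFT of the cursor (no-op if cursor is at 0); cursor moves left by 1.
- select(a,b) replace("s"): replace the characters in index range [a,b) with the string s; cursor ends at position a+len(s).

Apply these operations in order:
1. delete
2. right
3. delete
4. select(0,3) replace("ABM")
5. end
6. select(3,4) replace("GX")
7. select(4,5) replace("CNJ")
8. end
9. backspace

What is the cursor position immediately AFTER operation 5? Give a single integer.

Answer: 4

Derivation:
After op 1 (delete): buf='TUPGC' cursor=0
After op 2 (right): buf='TUPGC' cursor=1
After op 3 (delete): buf='TPGC' cursor=1
After op 4 (select(0,3) replace("ABM")): buf='ABMC' cursor=3
After op 5 (end): buf='ABMC' cursor=4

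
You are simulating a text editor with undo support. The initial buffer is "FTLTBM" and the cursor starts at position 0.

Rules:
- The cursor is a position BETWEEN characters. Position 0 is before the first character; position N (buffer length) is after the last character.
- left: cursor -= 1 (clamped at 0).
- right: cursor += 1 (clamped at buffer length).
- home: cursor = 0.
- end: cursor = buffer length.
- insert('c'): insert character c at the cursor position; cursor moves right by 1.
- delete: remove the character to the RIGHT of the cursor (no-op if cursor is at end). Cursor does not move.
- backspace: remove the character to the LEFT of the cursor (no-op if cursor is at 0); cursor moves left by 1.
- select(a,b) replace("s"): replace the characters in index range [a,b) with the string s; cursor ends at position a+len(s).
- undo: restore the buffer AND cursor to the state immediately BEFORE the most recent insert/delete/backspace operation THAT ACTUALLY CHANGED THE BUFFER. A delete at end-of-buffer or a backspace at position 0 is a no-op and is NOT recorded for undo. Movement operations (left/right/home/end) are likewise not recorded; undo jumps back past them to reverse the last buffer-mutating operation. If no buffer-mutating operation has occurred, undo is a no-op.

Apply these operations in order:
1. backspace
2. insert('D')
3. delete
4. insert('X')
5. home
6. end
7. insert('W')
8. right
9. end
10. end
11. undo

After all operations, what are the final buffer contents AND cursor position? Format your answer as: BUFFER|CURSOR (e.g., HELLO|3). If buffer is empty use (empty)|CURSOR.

Answer: DXTLTBM|7

Derivation:
After op 1 (backspace): buf='FTLTBM' cursor=0
After op 2 (insert('D')): buf='DFTLTBM' cursor=1
After op 3 (delete): buf='DTLTBM' cursor=1
After op 4 (insert('X')): buf='DXTLTBM' cursor=2
After op 5 (home): buf='DXTLTBM' cursor=0
After op 6 (end): buf='DXTLTBM' cursor=7
After op 7 (insert('W')): buf='DXTLTBMW' cursor=8
After op 8 (right): buf='DXTLTBMW' cursor=8
After op 9 (end): buf='DXTLTBMW' cursor=8
After op 10 (end): buf='DXTLTBMW' cursor=8
After op 11 (undo): buf='DXTLTBM' cursor=7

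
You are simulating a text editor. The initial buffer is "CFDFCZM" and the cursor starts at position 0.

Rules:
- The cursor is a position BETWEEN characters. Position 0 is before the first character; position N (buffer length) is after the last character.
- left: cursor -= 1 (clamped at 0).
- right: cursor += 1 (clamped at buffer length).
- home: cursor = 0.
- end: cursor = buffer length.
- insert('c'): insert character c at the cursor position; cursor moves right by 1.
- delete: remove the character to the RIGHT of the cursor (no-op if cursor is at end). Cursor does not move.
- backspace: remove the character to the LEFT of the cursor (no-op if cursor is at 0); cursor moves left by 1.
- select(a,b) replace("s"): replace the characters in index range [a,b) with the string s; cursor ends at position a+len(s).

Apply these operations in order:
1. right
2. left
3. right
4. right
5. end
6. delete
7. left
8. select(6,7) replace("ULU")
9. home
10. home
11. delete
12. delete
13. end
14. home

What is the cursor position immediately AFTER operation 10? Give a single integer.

After op 1 (right): buf='CFDFCZM' cursor=1
After op 2 (left): buf='CFDFCZM' cursor=0
After op 3 (right): buf='CFDFCZM' cursor=1
After op 4 (right): buf='CFDFCZM' cursor=2
After op 5 (end): buf='CFDFCZM' cursor=7
After op 6 (delete): buf='CFDFCZM' cursor=7
After op 7 (left): buf='CFDFCZM' cursor=6
After op 8 (select(6,7) replace("ULU")): buf='CFDFCZULU' cursor=9
After op 9 (home): buf='CFDFCZULU' cursor=0
After op 10 (home): buf='CFDFCZULU' cursor=0

Answer: 0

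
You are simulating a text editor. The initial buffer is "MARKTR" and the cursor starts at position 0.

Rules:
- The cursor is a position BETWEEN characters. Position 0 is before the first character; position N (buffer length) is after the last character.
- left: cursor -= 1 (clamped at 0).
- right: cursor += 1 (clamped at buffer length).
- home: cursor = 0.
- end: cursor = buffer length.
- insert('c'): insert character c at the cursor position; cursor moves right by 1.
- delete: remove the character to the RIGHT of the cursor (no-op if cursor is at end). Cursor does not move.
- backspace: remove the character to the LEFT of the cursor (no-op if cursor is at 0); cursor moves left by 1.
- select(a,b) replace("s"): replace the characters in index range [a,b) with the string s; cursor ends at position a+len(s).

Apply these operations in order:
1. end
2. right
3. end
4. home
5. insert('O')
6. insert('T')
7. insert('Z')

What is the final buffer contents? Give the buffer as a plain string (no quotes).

After op 1 (end): buf='MARKTR' cursor=6
After op 2 (right): buf='MARKTR' cursor=6
After op 3 (end): buf='MARKTR' cursor=6
After op 4 (home): buf='MARKTR' cursor=0
After op 5 (insert('O')): buf='OMARKTR' cursor=1
After op 6 (insert('T')): buf='OTMARKTR' cursor=2
After op 7 (insert('Z')): buf='OTZMARKTR' cursor=3

Answer: OTZMARKTR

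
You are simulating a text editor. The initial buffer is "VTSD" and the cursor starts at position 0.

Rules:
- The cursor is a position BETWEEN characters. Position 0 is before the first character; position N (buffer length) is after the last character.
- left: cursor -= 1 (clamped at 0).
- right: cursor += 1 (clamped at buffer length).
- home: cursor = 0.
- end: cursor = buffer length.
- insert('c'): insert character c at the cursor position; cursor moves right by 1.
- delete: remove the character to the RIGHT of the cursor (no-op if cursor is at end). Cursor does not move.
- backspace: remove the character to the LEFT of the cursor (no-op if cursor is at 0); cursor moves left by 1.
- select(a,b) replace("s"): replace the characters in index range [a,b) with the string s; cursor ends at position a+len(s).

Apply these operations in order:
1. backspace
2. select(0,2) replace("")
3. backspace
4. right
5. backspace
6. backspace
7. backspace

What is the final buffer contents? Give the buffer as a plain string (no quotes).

Answer: D

Derivation:
After op 1 (backspace): buf='VTSD' cursor=0
After op 2 (select(0,2) replace("")): buf='SD' cursor=0
After op 3 (backspace): buf='SD' cursor=0
After op 4 (right): buf='SD' cursor=1
After op 5 (backspace): buf='D' cursor=0
After op 6 (backspace): buf='D' cursor=0
After op 7 (backspace): buf='D' cursor=0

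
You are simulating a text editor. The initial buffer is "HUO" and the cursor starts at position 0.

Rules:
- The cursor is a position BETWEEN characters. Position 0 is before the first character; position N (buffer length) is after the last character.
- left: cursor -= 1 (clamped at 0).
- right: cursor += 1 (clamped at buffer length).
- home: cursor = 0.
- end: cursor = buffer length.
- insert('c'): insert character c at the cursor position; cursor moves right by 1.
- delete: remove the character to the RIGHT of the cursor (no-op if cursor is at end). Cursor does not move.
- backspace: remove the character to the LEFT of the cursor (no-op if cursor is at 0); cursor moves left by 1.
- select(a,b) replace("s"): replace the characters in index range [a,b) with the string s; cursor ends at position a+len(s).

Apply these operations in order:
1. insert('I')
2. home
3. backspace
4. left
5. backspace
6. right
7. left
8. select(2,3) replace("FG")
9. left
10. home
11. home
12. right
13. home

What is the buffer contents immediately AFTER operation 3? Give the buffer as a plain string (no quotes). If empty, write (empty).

After op 1 (insert('I')): buf='IHUO' cursor=1
After op 2 (home): buf='IHUO' cursor=0
After op 3 (backspace): buf='IHUO' cursor=0

Answer: IHUO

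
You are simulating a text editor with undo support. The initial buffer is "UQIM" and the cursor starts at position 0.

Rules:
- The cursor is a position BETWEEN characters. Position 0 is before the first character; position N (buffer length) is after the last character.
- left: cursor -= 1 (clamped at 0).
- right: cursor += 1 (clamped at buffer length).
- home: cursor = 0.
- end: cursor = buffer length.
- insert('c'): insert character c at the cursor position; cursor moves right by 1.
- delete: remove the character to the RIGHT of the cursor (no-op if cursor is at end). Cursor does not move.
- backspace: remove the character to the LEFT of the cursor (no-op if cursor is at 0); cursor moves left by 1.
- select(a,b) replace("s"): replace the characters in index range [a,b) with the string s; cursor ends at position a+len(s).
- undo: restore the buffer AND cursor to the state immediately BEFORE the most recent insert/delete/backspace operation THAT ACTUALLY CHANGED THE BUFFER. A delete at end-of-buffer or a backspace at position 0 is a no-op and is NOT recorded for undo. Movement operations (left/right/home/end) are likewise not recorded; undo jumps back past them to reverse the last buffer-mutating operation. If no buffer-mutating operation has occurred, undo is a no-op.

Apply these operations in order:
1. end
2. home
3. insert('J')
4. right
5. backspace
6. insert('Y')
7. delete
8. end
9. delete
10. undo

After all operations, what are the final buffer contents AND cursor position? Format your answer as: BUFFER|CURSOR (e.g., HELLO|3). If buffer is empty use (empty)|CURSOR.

After op 1 (end): buf='UQIM' cursor=4
After op 2 (home): buf='UQIM' cursor=0
After op 3 (insert('J')): buf='JUQIM' cursor=1
After op 4 (right): buf='JUQIM' cursor=2
After op 5 (backspace): buf='JQIM' cursor=1
After op 6 (insert('Y')): buf='JYQIM' cursor=2
After op 7 (delete): buf='JYIM' cursor=2
After op 8 (end): buf='JYIM' cursor=4
After op 9 (delete): buf='JYIM' cursor=4
After op 10 (undo): buf='JYQIM' cursor=2

Answer: JYQIM|2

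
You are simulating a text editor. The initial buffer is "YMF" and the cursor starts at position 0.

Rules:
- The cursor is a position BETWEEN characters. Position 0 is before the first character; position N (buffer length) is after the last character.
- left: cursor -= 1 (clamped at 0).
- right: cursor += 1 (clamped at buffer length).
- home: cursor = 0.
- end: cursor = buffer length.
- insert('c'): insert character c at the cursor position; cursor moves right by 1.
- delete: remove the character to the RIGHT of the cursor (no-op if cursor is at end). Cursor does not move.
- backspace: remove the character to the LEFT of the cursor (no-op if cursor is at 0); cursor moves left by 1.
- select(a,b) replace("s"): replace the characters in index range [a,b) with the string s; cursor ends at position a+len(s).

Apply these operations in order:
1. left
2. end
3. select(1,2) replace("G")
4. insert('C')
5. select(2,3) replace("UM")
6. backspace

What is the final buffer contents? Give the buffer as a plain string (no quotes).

After op 1 (left): buf='YMF' cursor=0
After op 2 (end): buf='YMF' cursor=3
After op 3 (select(1,2) replace("G")): buf='YGF' cursor=2
After op 4 (insert('C')): buf='YGCF' cursor=3
After op 5 (select(2,3) replace("UM")): buf='YGUMF' cursor=4
After op 6 (backspace): buf='YGUF' cursor=3

Answer: YGUF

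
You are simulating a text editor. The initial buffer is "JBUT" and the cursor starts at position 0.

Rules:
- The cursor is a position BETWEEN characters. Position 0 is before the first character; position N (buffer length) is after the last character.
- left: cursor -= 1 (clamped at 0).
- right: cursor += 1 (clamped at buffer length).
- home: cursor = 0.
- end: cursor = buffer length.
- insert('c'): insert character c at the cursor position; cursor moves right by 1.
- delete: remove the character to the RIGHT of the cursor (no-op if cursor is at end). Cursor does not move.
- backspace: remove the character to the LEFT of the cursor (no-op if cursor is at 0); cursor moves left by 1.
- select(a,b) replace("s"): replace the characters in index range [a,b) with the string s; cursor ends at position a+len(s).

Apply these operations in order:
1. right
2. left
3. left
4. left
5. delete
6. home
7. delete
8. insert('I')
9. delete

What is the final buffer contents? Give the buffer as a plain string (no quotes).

Answer: IT

Derivation:
After op 1 (right): buf='JBUT' cursor=1
After op 2 (left): buf='JBUT' cursor=0
After op 3 (left): buf='JBUT' cursor=0
After op 4 (left): buf='JBUT' cursor=0
After op 5 (delete): buf='BUT' cursor=0
After op 6 (home): buf='BUT' cursor=0
After op 7 (delete): buf='UT' cursor=0
After op 8 (insert('I')): buf='IUT' cursor=1
After op 9 (delete): buf='IT' cursor=1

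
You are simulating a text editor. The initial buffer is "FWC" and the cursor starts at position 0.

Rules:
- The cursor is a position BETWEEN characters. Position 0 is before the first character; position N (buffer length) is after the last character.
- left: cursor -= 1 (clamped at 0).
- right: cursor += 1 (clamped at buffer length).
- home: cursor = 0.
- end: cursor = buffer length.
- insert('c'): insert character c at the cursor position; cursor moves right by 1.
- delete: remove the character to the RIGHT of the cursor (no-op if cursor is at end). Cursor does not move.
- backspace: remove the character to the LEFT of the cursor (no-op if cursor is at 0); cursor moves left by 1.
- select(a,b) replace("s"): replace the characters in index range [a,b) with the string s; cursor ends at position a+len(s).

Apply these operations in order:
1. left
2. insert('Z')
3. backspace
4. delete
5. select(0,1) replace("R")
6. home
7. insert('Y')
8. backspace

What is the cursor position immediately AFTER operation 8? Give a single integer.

After op 1 (left): buf='FWC' cursor=0
After op 2 (insert('Z')): buf='ZFWC' cursor=1
After op 3 (backspace): buf='FWC' cursor=0
After op 4 (delete): buf='WC' cursor=0
After op 5 (select(0,1) replace("R")): buf='RC' cursor=1
After op 6 (home): buf='RC' cursor=0
After op 7 (insert('Y')): buf='YRC' cursor=1
After op 8 (backspace): buf='RC' cursor=0

Answer: 0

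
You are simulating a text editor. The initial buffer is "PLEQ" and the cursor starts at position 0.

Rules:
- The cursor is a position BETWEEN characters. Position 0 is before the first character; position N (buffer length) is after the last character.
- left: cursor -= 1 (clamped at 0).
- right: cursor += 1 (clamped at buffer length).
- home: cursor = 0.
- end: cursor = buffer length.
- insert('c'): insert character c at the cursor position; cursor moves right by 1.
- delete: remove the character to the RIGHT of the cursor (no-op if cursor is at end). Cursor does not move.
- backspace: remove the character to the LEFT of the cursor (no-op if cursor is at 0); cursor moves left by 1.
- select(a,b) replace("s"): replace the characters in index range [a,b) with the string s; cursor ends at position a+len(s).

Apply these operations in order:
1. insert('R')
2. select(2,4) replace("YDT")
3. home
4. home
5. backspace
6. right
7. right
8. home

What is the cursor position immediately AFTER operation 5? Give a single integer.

After op 1 (insert('R')): buf='RPLEQ' cursor=1
After op 2 (select(2,4) replace("YDT")): buf='RPYDTQ' cursor=5
After op 3 (home): buf='RPYDTQ' cursor=0
After op 4 (home): buf='RPYDTQ' cursor=0
After op 5 (backspace): buf='RPYDTQ' cursor=0

Answer: 0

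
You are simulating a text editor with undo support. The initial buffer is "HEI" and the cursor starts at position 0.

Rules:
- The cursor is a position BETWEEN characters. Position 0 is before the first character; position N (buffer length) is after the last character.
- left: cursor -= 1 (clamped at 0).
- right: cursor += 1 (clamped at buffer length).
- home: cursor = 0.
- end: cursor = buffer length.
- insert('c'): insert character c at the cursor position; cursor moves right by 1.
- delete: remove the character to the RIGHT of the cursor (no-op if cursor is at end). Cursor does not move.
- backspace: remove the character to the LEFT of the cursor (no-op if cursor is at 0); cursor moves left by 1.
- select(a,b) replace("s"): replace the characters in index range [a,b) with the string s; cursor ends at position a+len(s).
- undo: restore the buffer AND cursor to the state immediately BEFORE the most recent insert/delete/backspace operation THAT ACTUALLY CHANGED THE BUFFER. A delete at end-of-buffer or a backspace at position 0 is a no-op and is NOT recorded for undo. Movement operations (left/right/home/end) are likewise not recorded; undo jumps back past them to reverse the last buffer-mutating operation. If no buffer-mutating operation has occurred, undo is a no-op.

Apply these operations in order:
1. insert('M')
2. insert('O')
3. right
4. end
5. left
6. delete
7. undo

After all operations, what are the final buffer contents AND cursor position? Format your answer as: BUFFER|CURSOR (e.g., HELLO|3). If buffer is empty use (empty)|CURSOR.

After op 1 (insert('M')): buf='MHEI' cursor=1
After op 2 (insert('O')): buf='MOHEI' cursor=2
After op 3 (right): buf='MOHEI' cursor=3
After op 4 (end): buf='MOHEI' cursor=5
After op 5 (left): buf='MOHEI' cursor=4
After op 6 (delete): buf='MOHE' cursor=4
After op 7 (undo): buf='MOHEI' cursor=4

Answer: MOHEI|4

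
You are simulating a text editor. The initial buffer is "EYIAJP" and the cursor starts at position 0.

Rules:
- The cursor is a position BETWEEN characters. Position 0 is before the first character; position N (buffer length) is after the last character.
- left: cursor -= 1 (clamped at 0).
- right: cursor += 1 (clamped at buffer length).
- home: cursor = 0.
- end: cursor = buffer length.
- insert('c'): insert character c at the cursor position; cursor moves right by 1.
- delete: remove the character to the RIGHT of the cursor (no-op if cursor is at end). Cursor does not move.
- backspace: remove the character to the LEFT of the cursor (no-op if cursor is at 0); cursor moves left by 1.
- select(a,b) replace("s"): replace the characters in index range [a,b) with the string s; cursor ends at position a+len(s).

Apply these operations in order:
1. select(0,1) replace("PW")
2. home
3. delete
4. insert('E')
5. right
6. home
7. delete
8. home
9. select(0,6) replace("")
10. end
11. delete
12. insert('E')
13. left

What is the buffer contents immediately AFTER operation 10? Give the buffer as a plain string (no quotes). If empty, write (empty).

Answer: (empty)

Derivation:
After op 1 (select(0,1) replace("PW")): buf='PWYIAJP' cursor=2
After op 2 (home): buf='PWYIAJP' cursor=0
After op 3 (delete): buf='WYIAJP' cursor=0
After op 4 (insert('E')): buf='EWYIAJP' cursor=1
After op 5 (right): buf='EWYIAJP' cursor=2
After op 6 (home): buf='EWYIAJP' cursor=0
After op 7 (delete): buf='WYIAJP' cursor=0
After op 8 (home): buf='WYIAJP' cursor=0
After op 9 (select(0,6) replace("")): buf='(empty)' cursor=0
After op 10 (end): buf='(empty)' cursor=0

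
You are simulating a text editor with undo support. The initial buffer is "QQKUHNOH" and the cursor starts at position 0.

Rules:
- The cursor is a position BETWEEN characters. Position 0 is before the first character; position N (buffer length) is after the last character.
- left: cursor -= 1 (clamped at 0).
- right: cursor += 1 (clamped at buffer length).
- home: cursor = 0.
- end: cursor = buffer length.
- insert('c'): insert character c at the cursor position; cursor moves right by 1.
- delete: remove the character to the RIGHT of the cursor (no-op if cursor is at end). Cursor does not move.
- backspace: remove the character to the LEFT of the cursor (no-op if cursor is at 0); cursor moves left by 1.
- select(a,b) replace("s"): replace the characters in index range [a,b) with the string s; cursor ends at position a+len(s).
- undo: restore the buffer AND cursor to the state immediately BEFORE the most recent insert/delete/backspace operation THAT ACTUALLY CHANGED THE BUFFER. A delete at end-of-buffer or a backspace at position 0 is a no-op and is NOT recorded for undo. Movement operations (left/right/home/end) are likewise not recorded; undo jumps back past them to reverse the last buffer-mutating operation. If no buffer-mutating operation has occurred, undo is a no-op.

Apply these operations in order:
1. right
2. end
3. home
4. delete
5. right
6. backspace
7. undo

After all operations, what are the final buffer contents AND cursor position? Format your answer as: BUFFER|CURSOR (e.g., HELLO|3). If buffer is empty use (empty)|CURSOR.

After op 1 (right): buf='QQKUHNOH' cursor=1
After op 2 (end): buf='QQKUHNOH' cursor=8
After op 3 (home): buf='QQKUHNOH' cursor=0
After op 4 (delete): buf='QKUHNOH' cursor=0
After op 5 (right): buf='QKUHNOH' cursor=1
After op 6 (backspace): buf='KUHNOH' cursor=0
After op 7 (undo): buf='QKUHNOH' cursor=1

Answer: QKUHNOH|1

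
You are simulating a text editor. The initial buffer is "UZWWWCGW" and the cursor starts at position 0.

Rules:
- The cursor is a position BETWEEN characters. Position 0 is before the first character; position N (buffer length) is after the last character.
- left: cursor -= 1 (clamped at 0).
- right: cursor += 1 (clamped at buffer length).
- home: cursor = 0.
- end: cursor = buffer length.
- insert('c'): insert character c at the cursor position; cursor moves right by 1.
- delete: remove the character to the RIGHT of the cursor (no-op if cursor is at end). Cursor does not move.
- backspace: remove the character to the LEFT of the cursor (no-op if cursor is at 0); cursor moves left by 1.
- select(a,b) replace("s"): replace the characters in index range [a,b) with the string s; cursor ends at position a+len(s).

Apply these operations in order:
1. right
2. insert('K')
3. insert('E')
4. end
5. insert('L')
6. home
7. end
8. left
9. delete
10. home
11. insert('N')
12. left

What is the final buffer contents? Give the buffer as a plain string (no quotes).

Answer: NUKEZWWWCGW

Derivation:
After op 1 (right): buf='UZWWWCGW' cursor=1
After op 2 (insert('K')): buf='UKZWWWCGW' cursor=2
After op 3 (insert('E')): buf='UKEZWWWCGW' cursor=3
After op 4 (end): buf='UKEZWWWCGW' cursor=10
After op 5 (insert('L')): buf='UKEZWWWCGWL' cursor=11
After op 6 (home): buf='UKEZWWWCGWL' cursor=0
After op 7 (end): buf='UKEZWWWCGWL' cursor=11
After op 8 (left): buf='UKEZWWWCGWL' cursor=10
After op 9 (delete): buf='UKEZWWWCGW' cursor=10
After op 10 (home): buf='UKEZWWWCGW' cursor=0
After op 11 (insert('N')): buf='NUKEZWWWCGW' cursor=1
After op 12 (left): buf='NUKEZWWWCGW' cursor=0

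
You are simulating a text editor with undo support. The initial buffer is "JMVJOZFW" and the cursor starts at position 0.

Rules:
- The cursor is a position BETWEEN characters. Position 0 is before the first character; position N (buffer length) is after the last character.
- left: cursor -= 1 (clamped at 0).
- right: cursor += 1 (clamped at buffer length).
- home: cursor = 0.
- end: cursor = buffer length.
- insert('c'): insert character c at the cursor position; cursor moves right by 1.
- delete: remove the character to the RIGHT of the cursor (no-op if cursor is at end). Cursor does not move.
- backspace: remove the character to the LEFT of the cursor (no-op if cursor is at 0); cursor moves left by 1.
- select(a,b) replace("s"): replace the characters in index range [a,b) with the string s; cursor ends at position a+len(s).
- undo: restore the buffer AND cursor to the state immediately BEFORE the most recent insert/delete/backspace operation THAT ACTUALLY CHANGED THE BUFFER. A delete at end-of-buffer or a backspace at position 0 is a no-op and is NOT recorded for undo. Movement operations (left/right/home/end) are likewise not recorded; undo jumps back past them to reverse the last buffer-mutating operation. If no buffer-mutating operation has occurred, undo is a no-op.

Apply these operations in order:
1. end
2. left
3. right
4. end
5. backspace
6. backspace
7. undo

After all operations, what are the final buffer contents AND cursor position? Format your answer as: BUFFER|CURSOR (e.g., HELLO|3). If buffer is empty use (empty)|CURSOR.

Answer: JMVJOZF|7

Derivation:
After op 1 (end): buf='JMVJOZFW' cursor=8
After op 2 (left): buf='JMVJOZFW' cursor=7
After op 3 (right): buf='JMVJOZFW' cursor=8
After op 4 (end): buf='JMVJOZFW' cursor=8
After op 5 (backspace): buf='JMVJOZF' cursor=7
After op 6 (backspace): buf='JMVJOZ' cursor=6
After op 7 (undo): buf='JMVJOZF' cursor=7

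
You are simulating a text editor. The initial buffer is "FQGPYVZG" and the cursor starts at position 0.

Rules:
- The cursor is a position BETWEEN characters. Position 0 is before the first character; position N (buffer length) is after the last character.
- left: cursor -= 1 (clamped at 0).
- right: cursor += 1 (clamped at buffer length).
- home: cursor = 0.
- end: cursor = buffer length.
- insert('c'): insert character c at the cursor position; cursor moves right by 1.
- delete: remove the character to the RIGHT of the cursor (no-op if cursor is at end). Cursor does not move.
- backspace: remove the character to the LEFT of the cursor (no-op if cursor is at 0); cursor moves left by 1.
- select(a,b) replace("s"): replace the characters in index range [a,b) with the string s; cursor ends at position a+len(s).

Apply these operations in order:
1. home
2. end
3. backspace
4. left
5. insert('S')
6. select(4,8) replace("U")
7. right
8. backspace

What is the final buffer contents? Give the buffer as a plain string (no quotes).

After op 1 (home): buf='FQGPYVZG' cursor=0
After op 2 (end): buf='FQGPYVZG' cursor=8
After op 3 (backspace): buf='FQGPYVZ' cursor=7
After op 4 (left): buf='FQGPYVZ' cursor=6
After op 5 (insert('S')): buf='FQGPYVSZ' cursor=7
After op 6 (select(4,8) replace("U")): buf='FQGPU' cursor=5
After op 7 (right): buf='FQGPU' cursor=5
After op 8 (backspace): buf='FQGP' cursor=4

Answer: FQGP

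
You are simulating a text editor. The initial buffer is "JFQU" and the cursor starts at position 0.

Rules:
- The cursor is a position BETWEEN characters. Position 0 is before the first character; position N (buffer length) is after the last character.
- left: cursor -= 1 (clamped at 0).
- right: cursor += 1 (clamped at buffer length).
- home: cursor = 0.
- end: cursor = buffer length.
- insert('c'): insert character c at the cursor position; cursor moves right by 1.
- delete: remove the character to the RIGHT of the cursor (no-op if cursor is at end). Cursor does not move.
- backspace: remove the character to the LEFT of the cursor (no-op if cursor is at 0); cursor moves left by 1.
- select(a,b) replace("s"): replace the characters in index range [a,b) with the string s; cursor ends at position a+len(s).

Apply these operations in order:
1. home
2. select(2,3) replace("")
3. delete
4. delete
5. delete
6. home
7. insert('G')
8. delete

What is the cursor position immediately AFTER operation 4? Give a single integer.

After op 1 (home): buf='JFQU' cursor=0
After op 2 (select(2,3) replace("")): buf='JFU' cursor=2
After op 3 (delete): buf='JF' cursor=2
After op 4 (delete): buf='JF' cursor=2

Answer: 2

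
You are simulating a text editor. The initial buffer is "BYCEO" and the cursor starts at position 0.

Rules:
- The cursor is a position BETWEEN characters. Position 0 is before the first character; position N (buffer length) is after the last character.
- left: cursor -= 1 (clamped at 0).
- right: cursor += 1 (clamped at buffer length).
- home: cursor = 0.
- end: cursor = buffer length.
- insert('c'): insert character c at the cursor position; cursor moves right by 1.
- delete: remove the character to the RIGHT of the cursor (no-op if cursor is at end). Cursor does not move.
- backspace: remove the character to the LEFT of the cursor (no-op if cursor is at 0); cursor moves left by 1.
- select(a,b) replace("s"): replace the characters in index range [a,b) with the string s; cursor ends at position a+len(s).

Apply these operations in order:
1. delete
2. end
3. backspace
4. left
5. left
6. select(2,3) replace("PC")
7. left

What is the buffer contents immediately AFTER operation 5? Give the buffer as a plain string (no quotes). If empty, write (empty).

Answer: YCE

Derivation:
After op 1 (delete): buf='YCEO' cursor=0
After op 2 (end): buf='YCEO' cursor=4
After op 3 (backspace): buf='YCE' cursor=3
After op 4 (left): buf='YCE' cursor=2
After op 5 (left): buf='YCE' cursor=1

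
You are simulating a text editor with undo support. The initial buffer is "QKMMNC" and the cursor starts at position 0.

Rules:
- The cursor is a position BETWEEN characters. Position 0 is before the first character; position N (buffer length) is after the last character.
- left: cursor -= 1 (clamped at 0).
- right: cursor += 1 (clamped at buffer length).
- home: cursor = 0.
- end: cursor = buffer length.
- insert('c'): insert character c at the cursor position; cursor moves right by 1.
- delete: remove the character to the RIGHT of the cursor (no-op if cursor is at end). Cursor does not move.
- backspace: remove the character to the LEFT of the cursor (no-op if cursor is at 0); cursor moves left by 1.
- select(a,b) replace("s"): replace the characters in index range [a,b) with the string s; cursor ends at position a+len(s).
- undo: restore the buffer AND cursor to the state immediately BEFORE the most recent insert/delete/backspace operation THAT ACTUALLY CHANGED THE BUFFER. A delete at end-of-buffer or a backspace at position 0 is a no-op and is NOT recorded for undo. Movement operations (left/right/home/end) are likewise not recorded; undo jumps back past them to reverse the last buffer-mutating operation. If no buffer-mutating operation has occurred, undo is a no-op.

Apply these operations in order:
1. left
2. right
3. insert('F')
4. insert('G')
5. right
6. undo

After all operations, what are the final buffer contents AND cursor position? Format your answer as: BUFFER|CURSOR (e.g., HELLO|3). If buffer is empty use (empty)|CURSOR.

Answer: QFKMMNC|2

Derivation:
After op 1 (left): buf='QKMMNC' cursor=0
After op 2 (right): buf='QKMMNC' cursor=1
After op 3 (insert('F')): buf='QFKMMNC' cursor=2
After op 4 (insert('G')): buf='QFGKMMNC' cursor=3
After op 5 (right): buf='QFGKMMNC' cursor=4
After op 6 (undo): buf='QFKMMNC' cursor=2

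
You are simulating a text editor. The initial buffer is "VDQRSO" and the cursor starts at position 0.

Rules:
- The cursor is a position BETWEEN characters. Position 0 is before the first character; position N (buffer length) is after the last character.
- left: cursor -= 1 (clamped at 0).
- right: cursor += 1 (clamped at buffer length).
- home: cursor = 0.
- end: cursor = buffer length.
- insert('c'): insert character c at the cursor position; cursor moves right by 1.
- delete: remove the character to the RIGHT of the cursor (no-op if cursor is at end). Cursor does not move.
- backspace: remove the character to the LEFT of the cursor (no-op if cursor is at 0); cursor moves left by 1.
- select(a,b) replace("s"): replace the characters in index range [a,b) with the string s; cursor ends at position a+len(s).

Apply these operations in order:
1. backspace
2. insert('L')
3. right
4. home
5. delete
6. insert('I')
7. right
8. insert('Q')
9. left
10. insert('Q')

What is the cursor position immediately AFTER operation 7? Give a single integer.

After op 1 (backspace): buf='VDQRSO' cursor=0
After op 2 (insert('L')): buf='LVDQRSO' cursor=1
After op 3 (right): buf='LVDQRSO' cursor=2
After op 4 (home): buf='LVDQRSO' cursor=0
After op 5 (delete): buf='VDQRSO' cursor=0
After op 6 (insert('I')): buf='IVDQRSO' cursor=1
After op 7 (right): buf='IVDQRSO' cursor=2

Answer: 2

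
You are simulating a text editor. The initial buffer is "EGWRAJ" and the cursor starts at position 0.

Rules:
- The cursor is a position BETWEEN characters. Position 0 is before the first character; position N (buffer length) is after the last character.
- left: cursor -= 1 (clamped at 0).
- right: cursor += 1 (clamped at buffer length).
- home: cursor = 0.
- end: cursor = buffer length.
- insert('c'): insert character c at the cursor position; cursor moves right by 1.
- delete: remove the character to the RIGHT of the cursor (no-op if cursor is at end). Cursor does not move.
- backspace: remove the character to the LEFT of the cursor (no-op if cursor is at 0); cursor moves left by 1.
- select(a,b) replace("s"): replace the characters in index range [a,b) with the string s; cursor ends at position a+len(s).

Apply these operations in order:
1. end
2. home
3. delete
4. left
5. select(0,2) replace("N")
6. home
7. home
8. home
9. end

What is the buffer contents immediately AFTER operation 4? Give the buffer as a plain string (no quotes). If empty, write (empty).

Answer: GWRAJ

Derivation:
After op 1 (end): buf='EGWRAJ' cursor=6
After op 2 (home): buf='EGWRAJ' cursor=0
After op 3 (delete): buf='GWRAJ' cursor=0
After op 4 (left): buf='GWRAJ' cursor=0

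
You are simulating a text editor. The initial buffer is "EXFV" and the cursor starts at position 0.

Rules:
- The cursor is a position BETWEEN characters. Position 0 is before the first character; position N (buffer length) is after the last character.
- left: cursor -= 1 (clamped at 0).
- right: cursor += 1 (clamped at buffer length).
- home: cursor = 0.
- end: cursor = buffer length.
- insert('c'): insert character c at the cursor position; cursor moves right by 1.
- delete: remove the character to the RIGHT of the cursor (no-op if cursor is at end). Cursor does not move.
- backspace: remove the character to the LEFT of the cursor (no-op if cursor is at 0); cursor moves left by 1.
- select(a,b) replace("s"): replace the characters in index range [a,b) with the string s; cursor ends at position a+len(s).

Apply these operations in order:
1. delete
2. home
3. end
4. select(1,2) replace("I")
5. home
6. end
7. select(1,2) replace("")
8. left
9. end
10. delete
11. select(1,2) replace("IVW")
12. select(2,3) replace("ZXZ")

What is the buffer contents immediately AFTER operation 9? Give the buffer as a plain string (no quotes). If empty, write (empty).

After op 1 (delete): buf='XFV' cursor=0
After op 2 (home): buf='XFV' cursor=0
After op 3 (end): buf='XFV' cursor=3
After op 4 (select(1,2) replace("I")): buf='XIV' cursor=2
After op 5 (home): buf='XIV' cursor=0
After op 6 (end): buf='XIV' cursor=3
After op 7 (select(1,2) replace("")): buf='XV' cursor=1
After op 8 (left): buf='XV' cursor=0
After op 9 (end): buf='XV' cursor=2

Answer: XV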